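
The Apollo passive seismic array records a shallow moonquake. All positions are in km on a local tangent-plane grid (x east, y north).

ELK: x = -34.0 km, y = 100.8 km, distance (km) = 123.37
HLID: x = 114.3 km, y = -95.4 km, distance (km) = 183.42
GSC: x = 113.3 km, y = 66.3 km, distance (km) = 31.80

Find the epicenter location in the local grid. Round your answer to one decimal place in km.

Circle about each station: (x + 34.0)² + (y − 100.8)² = 123.37²; (x − 114.3)² + (y + 95.4)² = 183.42²; (x − 113.3)² + (y − 66.3)² = 31.80².
Subtracting the ELK equation from the HLID and GSC equations removes the quadratic terms:
296.6 x − 392.4 y = -7573.73
294.6 x − 69.0 y = 20124.86
Solving the 2×2 system: x ≈ 88.5, y ≈ 86.2 km.

88.5 km east, 86.2 km north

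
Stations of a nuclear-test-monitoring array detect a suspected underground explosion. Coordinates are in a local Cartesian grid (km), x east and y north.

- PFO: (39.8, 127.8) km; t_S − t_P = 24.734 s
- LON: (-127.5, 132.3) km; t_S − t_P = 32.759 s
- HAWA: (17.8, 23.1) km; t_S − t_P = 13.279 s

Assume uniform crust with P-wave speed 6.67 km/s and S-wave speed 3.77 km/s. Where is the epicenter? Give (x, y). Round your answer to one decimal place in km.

(54.0, -86.2)

Distance from S−P lag: d = Δt · v_P v_S / (v_P − v_S) = Δt · (6.67·3.77)/(6.67−3.77) ≈ 8.6710·Δt.
So d_PFO = 214.47, d_LON = 284.05, d_HAWA = 115.14 km.
Circle about each station: (x − 39.8)² + (y − 127.8)² = 214.47²; (x + 127.5)² + (y − 132.3)² = 284.05²; (x − 17.8)² + (y − 23.1)² = 115.14².
Subtracting the PFO equation from the LON and HAWA equations removes the quadratic terms:
-334.6 x + 9.0 y = -18844.36
-44.0 x − 209.4 y = 15673.73
Solving the 2×2 system: x ≈ 54.0, y ≈ -86.2 km.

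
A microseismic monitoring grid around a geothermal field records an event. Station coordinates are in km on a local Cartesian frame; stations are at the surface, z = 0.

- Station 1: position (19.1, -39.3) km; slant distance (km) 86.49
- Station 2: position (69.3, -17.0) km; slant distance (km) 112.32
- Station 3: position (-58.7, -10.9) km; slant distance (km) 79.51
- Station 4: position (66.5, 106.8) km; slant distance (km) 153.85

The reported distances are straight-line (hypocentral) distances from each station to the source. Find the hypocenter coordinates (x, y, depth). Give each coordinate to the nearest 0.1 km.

Each station gives a sphere (x−x_i)² + (y−y_i)² + z² = d_i² (stations at z=0).
Subtracting the Station 1 sphere from Station 2 and Station 3: z² cancels, leaving linear equations in x and y:
100.4 x + 44.6 y = -1953.07
-155.6 x + 56.8 y = 2813.88
Solving: x ≈ -18.702, y ≈ -1.691 km (keep extra digits for the depth step; rounded: -18.7, -1.7).
Then from the Station 1 sphere: z² = 86.49² − (x − 19.1)² − (y + 39.3)² with x = -18.702, y = -1.691, so z ≈ 68.096 ≈ 68.1 km.

(-18.7, -1.7, 68.1)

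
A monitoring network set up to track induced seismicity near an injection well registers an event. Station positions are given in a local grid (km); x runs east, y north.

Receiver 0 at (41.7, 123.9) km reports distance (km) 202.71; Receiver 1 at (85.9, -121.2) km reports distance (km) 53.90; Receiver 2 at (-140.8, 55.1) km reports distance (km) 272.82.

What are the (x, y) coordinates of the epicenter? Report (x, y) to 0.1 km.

101.8 km east, -69.7 km north

Circle about each station: (x − 41.7)² + (y − 123.9)² = 202.71²; (x − 85.9)² + (y + 121.2)² = 53.90²; (x + 140.8)² + (y − 55.1)² = 272.82².
Subtracting the Receiver 0 equation from the Receiver 1 and Receiver 2 equations removes the quadratic terms:
88.4 x − 490.2 y = 43164.28
-365.0 x − 137.6 y = -27568.86
Solving the 2×2 system: x ≈ 101.8, y ≈ -69.7 km.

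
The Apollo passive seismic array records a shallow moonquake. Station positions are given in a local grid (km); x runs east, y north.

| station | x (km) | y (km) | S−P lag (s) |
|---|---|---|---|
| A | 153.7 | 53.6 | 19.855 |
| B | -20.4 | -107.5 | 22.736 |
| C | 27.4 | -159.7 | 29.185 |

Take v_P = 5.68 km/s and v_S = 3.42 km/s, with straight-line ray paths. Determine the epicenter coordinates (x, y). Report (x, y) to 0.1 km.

Distance from S−P lag: d = Δt · v_P v_S / (v_P − v_S) = Δt · (5.68·3.42)/(5.68−3.42) ≈ 8.5954·Δt.
So d_A = 170.66, d_B = 195.42, d_C = 250.86 km.
Circle about each station: (x − 153.7)² + (y − 53.6)² = 170.66²; (x + 20.4)² + (y + 107.5)² = 195.42²; (x − 27.4)² + (y + 159.7)² = 250.86².
Subtracting the A equation from the B and C equations removes the quadratic terms:
-348.2 x − 322.2 y = -23588.38
-252.6 x − 426.6 y = -34047.70
Solving the 2×2 system: x ≈ -13.5, y ≈ 87.8 km.
Check against A (with the unrounded x, y): √((x − 153.7)²+(y − 53.6)²) = 170.68 ≈ 170.66 km. ✓

(-13.5, 87.8)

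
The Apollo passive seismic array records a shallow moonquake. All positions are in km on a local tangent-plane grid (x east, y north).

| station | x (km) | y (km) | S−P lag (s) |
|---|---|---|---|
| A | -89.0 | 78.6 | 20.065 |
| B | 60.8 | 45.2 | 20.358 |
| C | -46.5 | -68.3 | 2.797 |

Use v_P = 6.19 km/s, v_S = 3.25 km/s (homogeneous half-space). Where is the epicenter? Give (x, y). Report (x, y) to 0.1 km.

Distance from S−P lag: d = Δt · v_P v_S / (v_P − v_S) = Δt · (6.19·3.25)/(6.19−3.25) ≈ 6.8427·Δt.
So d_A = 137.30, d_B = 139.30, d_C = 19.14 km.
Circle about each station: (x + 89.0)² + (y − 78.6)² = 137.30²; (x − 60.8)² + (y − 45.2)² = 139.30²; (x + 46.5)² + (y + 68.3)² = 19.14².
Subtracting the A equation from the B and C equations removes the quadratic terms:
299.6 x − 66.8 y = -8912.48
85.0 x − 293.8 y = 11213.13
Solving the 2×2 system: x ≈ -40.9, y ≈ -50.0 km.

-40.9 km east, -50.0 km north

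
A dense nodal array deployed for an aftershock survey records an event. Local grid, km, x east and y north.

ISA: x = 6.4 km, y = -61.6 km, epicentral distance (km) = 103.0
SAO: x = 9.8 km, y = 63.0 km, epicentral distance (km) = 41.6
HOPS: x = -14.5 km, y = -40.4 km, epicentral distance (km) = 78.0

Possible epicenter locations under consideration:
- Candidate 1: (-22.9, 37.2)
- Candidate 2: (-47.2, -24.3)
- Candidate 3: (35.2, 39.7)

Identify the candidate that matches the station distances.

Candidate 1

For each candidate, compare |candidate − station| to the reported distance:
Candidate 1: residuals ISA 0.1, SAO 0.1, HOPS 0.1 → max 0.1 km
Candidate 2: residuals ISA 37.7, SAO 62.7, HOPS 41.6 → max 62.7 km
Candidate 3: residuals ISA 2.3, SAO 7.1, HOPS 16.3 → max 16.3 km
Only Candidate 1 has all residuals ≈ 0.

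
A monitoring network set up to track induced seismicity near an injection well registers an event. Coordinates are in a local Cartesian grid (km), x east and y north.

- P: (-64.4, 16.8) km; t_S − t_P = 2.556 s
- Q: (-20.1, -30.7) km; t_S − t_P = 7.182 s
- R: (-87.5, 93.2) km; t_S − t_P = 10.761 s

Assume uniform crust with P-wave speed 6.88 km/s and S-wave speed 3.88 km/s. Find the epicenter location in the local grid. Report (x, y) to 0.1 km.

Distance from S−P lag: d = Δt · v_P v_S / (v_P − v_S) = Δt · (6.88·3.88)/(6.88−3.88) ≈ 8.8981·Δt.
So d_P = 22.74, d_Q = 63.91, d_R = 95.75 km.
Circle about each station: (x + 64.4)² + (y − 16.8)² = 22.74²; (x + 20.1)² + (y + 30.7)² = 63.91²; (x + 87.5)² + (y − 93.2)² = 95.75².
Subtracting pairs of circle equations eliminates x²+y² and gives linear equations (the radical axes):
88.6 x − 95.0 y = -6650.48
-46.2 x + 152.8 y = 3261.94
Solving the 2×2 system: x ≈ -77.2, y ≈ -2.0 km.

x ≈ -77.2 km, y ≈ -2.0 km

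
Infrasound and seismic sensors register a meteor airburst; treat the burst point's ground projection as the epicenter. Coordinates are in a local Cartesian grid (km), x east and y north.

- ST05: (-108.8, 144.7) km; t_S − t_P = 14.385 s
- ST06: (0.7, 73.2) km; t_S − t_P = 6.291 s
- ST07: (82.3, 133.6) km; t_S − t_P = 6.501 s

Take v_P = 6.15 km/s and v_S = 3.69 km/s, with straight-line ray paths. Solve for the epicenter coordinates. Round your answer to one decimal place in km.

(22.7, 126.9)

Distance from S−P lag: d = Δt · v_P v_S / (v_P − v_S) = Δt · (6.15·3.69)/(6.15−3.69) ≈ 9.2250·Δt.
So d_ST05 = 132.70, d_ST06 = 58.03, d_ST07 = 59.97 km.
Circle about each station: (x + 108.8)² + (y − 144.7)² = 132.70²; (x − 0.7)² + (y − 73.2)² = 58.03²; (x − 82.3)² + (y − 133.6)² = 59.97².
Subtracting pairs of circle equations eliminates x²+y² and gives linear equations (the radical axes):
219.0 x − 143.0 y = -13174.99
382.2 x − 22.2 y = 5859.61
Solving the 2×2 system: x ≈ 22.7, y ≈ 126.9 km.
Check against ST05 (with the unrounded x, y): √((x + 108.8)²+(y − 144.7)²) = 132.70 ≈ 132.70 km. ✓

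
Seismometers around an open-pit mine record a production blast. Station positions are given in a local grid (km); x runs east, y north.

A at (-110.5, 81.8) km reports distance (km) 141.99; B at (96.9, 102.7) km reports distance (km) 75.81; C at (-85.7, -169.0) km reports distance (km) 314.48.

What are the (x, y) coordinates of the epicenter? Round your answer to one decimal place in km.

Circle about each station: (x + 110.5)² + (y − 81.8)² = 141.99²; (x − 96.9)² + (y − 102.7)² = 75.81²; (x + 85.7)² + (y + 169.0)² = 314.48².
Subtracting the A equation from the B and C equations removes the quadratic terms:
414.8 x + 41.8 y = 15449.41
49.6 x − 501.6 y = -61732.51
Solving the 2×2 system: x ≈ 24.6, y ≈ 125.5 km.

24.6 km east, 125.5 km north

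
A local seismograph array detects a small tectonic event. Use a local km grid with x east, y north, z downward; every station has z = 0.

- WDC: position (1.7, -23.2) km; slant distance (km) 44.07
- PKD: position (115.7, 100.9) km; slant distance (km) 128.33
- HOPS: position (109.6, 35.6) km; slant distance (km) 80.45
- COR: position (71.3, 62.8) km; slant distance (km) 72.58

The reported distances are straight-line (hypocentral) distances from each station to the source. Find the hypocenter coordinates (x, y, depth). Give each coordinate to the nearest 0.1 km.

x ≈ 38.8 km, y ≈ -1.4 km, depth ≈ 9.5 km

Each station gives a sphere (x−x_i)² + (y−y_i)² + z² = d_i² (stations at z=0).
Subtracting the WDC sphere from PKD and HOPS: z² cancels, leaving linear equations in x and y:
228.0 x + 248.2 y = 8499.75
215.8 x + 117.6 y = 8208.35
Solving: x ≈ 38.796, y ≈ -1.393 km (keep extra digits for the depth step; rounded: 38.8, -1.4).
Then from the WDC sphere: z² = 44.07² − (x − 1.7)² − (y + 23.2)² with x = 38.796, y = -1.393, so z ≈ 9.513 ≈ 9.5 km.
Check against COR (with the unrounded solution): distance 72.58 ≈ 72.58 km. ✓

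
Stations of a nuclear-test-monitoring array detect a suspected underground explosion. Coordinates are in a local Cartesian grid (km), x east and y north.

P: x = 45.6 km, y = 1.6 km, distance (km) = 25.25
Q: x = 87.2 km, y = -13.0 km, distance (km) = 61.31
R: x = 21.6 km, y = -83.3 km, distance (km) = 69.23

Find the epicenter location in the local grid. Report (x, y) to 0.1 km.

Circle about each station: (x − 45.6)² + (y − 1.6)² = 25.25²; (x − 87.2)² + (y + 13.0)² = 61.31²; (x − 21.6)² + (y + 83.3)² = 69.23².
Subtracting pairs of circle equations eliminates x²+y² and gives linear equations (the radical axes):
83.2 x − 29.2 y = 2569.57
-48.0 x − 169.8 y = 1168.30
Solving the 2×2 system: x ≈ 25.9, y ≈ -14.2 km.

25.9 km east, -14.2 km north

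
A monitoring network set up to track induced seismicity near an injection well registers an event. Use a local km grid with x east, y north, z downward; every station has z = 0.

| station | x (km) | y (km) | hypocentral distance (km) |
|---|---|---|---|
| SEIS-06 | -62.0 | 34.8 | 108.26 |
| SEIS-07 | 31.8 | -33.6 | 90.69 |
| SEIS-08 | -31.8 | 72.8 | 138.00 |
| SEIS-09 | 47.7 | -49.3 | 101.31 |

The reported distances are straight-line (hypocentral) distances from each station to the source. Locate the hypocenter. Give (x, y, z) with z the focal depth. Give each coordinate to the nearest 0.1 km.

x ≈ -34.9 km, y ≈ -52.1 km, depth ≈ 58.6 km

Each station gives a sphere (x−x_i)² + (y−y_i)² + z² = d_i² (stations at z=0).
Subtracting the SEIS-06 sphere from SEIS-07 and SEIS-08: z² cancels, leaving linear equations in x and y:
187.6 x − 136.8 y = 580.71
60.4 x + 76.0 y = -6067.73
Solving: x ≈ -34.899, y ≈ -52.103 km (keep extra digits for the depth step; rounded: -34.9, -52.1).
Then from the SEIS-06 sphere: z² = 108.26² − (x + 62.0)² − (y − 34.8)² with x = -34.899, y = -52.103, so z ≈ 58.597 ≈ 58.6 km.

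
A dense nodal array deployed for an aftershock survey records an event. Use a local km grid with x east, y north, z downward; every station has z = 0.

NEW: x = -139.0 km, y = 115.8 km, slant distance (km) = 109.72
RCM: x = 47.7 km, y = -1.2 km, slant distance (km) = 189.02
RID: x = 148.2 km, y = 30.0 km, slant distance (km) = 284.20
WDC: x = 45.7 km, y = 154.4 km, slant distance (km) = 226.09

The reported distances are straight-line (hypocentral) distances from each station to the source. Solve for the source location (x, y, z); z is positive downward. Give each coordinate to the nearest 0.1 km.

x ≈ -129.4 km, y ≈ 24.9 km, depth ≈ 60.7 km

Each station gives a sphere (x−x_i)² + (y−y_i)² + z² = d_i² (stations at z=0).
Subtracting the NEW sphere from RCM and RID: z² cancels, leaving linear equations in x and y:
373.4 x − 234.0 y = -54143.99
574.4 x − 171.6 y = -78598.56
Solving: x ≈ -129.396, y ≈ 24.904 km (keep extra digits for the depth step; rounded: -129.4, 24.9).
Then from the NEW sphere: z² = 109.72² − (x + 139.0)² − (y − 115.8)² with x = -129.396, y = 24.904, so z ≈ 60.697 ≈ 60.7 km.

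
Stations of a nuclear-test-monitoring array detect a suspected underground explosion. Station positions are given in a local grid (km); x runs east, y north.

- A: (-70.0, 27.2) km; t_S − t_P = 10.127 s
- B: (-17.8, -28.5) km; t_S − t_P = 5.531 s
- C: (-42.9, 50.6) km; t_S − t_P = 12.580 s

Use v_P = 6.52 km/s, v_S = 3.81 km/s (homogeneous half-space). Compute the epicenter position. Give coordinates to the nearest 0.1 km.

Distance from S−P lag: d = Δt · v_P v_S / (v_P − v_S) = Δt · (6.52·3.81)/(6.52−3.81) ≈ 9.1665·Δt.
So d_A = 92.83, d_B = 50.70, d_C = 115.31 km.
Circle about each station: (x + 70.0)² + (y − 27.2)² = 92.83²; (x + 17.8)² + (y + 28.5)² = 50.70²; (x + 42.9)² + (y − 50.6)² = 115.31².
Subtracting pairs of circle equations eliminates x²+y² and gives linear equations (the radical axes):
104.4 x − 111.4 y = 1536.17
54.2 x + 46.8 y = -5918.06
Solving the 2×2 system: x ≈ -53.8, y ≈ -64.2 km.
Check against A (with the unrounded x, y): √((x + 70.0)²+(y − 27.2)²) = 92.81 ≈ 92.83 km. ✓

(-53.8, -64.2)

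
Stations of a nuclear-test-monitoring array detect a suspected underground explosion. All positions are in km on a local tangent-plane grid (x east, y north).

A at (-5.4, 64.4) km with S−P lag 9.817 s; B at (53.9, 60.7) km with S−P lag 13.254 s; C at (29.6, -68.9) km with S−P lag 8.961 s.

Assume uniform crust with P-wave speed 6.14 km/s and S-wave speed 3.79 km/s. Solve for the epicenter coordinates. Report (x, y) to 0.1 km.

Distance from S−P lag: d = Δt · v_P v_S / (v_P − v_S) = Δt · (6.14·3.79)/(6.14−3.79) ≈ 9.9024·Δt.
So d_A = 97.21, d_B = 131.25, d_C = 88.74 km.
Circle about each station: (x + 5.4)² + (y − 64.4)² = 97.21²; (x − 53.9)² + (y − 60.7)² = 131.25²; (x − 29.6)² + (y + 68.9)² = 88.74².
Subtracting the A equation from the B and C equations removes the quadratic terms:
118.6 x − 7.4 y = -5363.60
70.0 x − 266.6 y = 3021.85
Solving the 2×2 system: x ≈ -46.7, y ≈ -23.6 km.
Check against A (with the unrounded x, y): √((x + 5.4)²+(y − 64.4)²) = 97.20 ≈ 97.21 km. ✓

x ≈ -46.7 km, y ≈ -23.6 km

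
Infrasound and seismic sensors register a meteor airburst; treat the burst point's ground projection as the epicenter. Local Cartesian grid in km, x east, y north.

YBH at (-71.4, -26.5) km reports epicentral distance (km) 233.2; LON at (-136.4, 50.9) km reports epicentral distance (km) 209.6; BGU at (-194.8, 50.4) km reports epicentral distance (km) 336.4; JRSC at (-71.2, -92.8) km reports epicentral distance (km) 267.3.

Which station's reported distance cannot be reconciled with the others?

Solve using three stations at a time. Using YBH, BGU, JRSC (subtract circle equations pairwise → linear system) gives (x, y) ≈ (141.1, 69.7).
Distances from that point to each station vs reported:
  YBH: calculated 233.2 vs reported 233.2 → residual 0.0 km
  LON: calculated 278.1 vs reported 209.6 → residual 68.5 km
  BGU: calculated 336.4 vs reported 336.4 → residual 0.0 km
  JRSC: calculated 267.3 vs reported 267.3 → residual 0.0 km
YBH, BGU, JRSC are mutually consistent (residuals ≈ 0); LON is off by 68.5 km.

LON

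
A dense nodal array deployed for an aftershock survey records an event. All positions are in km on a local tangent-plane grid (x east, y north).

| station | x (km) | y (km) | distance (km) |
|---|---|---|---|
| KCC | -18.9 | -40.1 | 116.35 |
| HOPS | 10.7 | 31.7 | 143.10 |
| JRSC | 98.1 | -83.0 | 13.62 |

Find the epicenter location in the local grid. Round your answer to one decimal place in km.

(86.3, -89.8)

Circle about each station: (x + 18.9)² + (y + 40.1)² = 116.35²; (x − 10.7)² + (y − 31.7)² = 143.10²; (x − 98.1)² + (y + 83.0)² = 13.62².
Subtracting pairs of circle equations eliminates x²+y² and gives linear equations (the radical axes):
59.2 x + 143.6 y = -7786.13
234.0 x − 85.8 y = 27899.21
Solving the 2×2 system: x ≈ 86.3, y ≈ -89.8 km.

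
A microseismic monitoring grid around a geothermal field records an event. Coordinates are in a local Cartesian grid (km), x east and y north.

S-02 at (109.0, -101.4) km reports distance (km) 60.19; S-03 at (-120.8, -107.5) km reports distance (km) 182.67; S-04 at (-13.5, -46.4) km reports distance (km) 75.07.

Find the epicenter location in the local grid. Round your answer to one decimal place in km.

Circle about each station: (x − 109.0)² + (y + 101.4)² = 60.19²; (x + 120.8)² + (y + 107.5)² = 182.67²; (x + 13.5)² + (y + 46.4)² = 75.07².
Subtracting pairs of circle equations eliminates x²+y² and gives linear equations (the radical axes):
-459.6 x − 12.2 y = -25759.56
-245.0 x + 110.0 y = -21840.42
Solving the 2×2 system: x ≈ 57.9, y ≈ -69.6 km.
Check against S-02 (with the unrounded x, y): √((x − 109.0)²+(y + 101.4)²) = 60.19 ≈ 60.19 km. ✓

x ≈ 57.9 km, y ≈ -69.6 km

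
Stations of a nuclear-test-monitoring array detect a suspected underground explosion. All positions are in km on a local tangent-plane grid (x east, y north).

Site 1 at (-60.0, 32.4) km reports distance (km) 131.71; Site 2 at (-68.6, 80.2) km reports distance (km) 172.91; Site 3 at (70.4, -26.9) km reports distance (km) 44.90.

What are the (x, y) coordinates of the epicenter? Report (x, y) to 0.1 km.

Circle about each station: (x + 60.0)² + (y − 32.4)² = 131.71²; (x + 68.6)² + (y − 80.2)² = 172.91²; (x − 70.4)² + (y + 26.9)² = 44.90².
Subtracting the Site 1 equation from the Site 2 and Site 3 equations removes the quadratic terms:
-17.2 x + 95.6 y = -6062.10
260.8 x − 118.6 y = 16361.52
Solving the 2×2 system: x ≈ 36.9, y ≈ -56.8 km.

36.9 km east, -56.8 km north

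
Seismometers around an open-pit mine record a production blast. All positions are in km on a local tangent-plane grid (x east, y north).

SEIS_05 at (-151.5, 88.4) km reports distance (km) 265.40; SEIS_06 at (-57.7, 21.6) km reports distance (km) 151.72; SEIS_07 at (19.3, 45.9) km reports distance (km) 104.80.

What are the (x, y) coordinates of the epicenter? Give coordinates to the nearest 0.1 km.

Circle about each station: (x + 151.5)² + (y − 88.4)² = 265.40²; (x + 57.7)² + (y − 21.6)² = 151.72²; (x − 19.3)² + (y − 45.9)² = 104.80².
Subtracting pairs of circle equations eliminates x²+y² and gives linear equations (the radical axes):
187.6 x − 133.6 y = 20447.24
341.6 x − 85.0 y = 31166.61
Solving the 2×2 system: x ≈ 81.7, y ≈ -38.3 km.

81.7 km east, -38.3 km north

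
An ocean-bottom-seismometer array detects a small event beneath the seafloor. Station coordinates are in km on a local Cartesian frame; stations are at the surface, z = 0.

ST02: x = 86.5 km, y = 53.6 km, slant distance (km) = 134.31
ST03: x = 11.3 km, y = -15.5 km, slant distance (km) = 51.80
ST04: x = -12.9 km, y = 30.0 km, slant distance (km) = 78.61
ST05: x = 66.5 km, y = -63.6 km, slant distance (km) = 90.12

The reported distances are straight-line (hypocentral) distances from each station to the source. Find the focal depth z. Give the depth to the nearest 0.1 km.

Each station gives a sphere (x−x_i)² + (y−y_i)² + z² = d_i² (stations at z=0).
Subtracting the ST02 sphere from ST03 and ST04: z² cancels, leaving linear equations in x and y:
-150.4 x − 138.2 y = 5368.67
-198.8 x − 47.2 y = 2570.84
Solving: x ≈ -5.001, y ≈ -33.405 km (keep extra digits for the depth step; rounded: -5.0, -33.4).
Then from the ST02 sphere: z² = 134.31² − (x − 86.5)² − (y − 53.6)² with x = -5.001, y = -33.405, so z ≈ 45.792 ≈ 45.8 km.

depth ≈ 45.8 km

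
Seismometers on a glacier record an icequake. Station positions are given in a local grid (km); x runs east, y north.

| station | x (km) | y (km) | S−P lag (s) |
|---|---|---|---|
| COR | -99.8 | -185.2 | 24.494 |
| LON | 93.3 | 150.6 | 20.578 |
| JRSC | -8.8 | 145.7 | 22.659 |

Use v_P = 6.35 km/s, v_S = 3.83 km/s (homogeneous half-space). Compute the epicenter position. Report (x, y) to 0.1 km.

x ≈ 92.7 km, y ≈ -48.0 km

Distance from S−P lag: d = Δt · v_P v_S / (v_P − v_S) = Δt · (6.35·3.83)/(6.35−3.83) ≈ 9.6510·Δt.
So d_COR = 236.39, d_LON = 198.60, d_JRSC = 218.68 km.
Circle about each station: (x + 99.8)² + (y + 185.2)² = 236.39²; (x − 93.3)² + (y − 150.6)² = 198.60²; (x + 8.8)² + (y − 145.7)² = 218.68².
Subtracting pairs of circle equations eliminates x²+y² and gives linear equations (the radical axes):
386.2 x + 671.6 y = 3564.44
182.0 x + 661.8 y = -14893.86
Solving the 2×2 system: x ≈ 92.7, y ≈ -48.0 km.
Check against COR (with the unrounded x, y): √((x + 99.8)²+(y + 185.2)²) = 236.39 ≈ 236.39 km. ✓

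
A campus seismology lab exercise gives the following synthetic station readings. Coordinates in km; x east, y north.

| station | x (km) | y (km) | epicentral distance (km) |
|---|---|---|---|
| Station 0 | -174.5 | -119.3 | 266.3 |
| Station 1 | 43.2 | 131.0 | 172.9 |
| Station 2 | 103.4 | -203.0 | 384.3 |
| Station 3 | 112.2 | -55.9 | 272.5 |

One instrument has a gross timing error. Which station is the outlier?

Solve using three stations at a time. Using Station 0, Station 2, Station 3 (subtract circle equations pairwise → linear system) gives (x, y) ≈ (-85.5, 131.7).
Distances from that point to each station vs reported:
  Station 0: calculated 266.3 vs reported 266.3 → residual 0.0 km
  Station 1: calculated 128.7 vs reported 172.9 → residual 44.2 km
  Station 2: calculated 384.3 vs reported 384.3 → residual 0.0 km
  Station 3: calculated 272.5 vs reported 272.5 → residual 0.0 km
Station 0, Station 2, Station 3 are mutually consistent (residuals ≈ 0); Station 1 is off by 44.2 km.

Station 1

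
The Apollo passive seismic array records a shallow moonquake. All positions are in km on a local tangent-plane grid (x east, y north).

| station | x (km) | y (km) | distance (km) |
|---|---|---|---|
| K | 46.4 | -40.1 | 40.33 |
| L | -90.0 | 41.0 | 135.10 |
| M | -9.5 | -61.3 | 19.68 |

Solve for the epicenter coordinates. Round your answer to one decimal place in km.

x ≈ 7.9 km, y ≈ -52.1 km

Circle about each station: (x − 46.4)² + (y + 40.1)² = 40.33²; (x + 90.0)² + (y − 41.0)² = 135.10²; (x + 9.5)² + (y + 61.3)² = 19.68².
Subtracting the K equation from the L and M equations removes the quadratic terms:
-272.8 x + 162.2 y = -10605.47
-111.8 x − 42.4 y = 1326.18
Solving the 2×2 system: x ≈ 7.9, y ≈ -52.1 km.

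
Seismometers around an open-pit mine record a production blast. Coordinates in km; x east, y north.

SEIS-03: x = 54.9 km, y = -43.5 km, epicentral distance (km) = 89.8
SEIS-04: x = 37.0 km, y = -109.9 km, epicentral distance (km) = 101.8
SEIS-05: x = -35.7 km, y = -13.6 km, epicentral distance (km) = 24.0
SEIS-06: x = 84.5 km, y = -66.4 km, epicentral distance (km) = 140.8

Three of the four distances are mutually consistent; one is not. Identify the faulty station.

Solve using three stations at a time. Using SEIS-03, SEIS-04, SEIS-05 (subtract circle equations pairwise → linear system) gives (x, y) ≈ (-34.7, -37.6).
Distances from that point to each station vs reported:
  SEIS-03: calculated 89.8 vs reported 89.8 → residual 0.0 km
  SEIS-04: calculated 101.8 vs reported 101.8 → residual 0.0 km
  SEIS-05: calculated 24.1 vs reported 24.0 → residual 0.1 km
  SEIS-06: calculated 122.6 vs reported 140.8 → residual 18.2 km
SEIS-03, SEIS-04, SEIS-05 are mutually consistent (residuals ≈ 0); SEIS-06 is off by 18.2 km.

SEIS-06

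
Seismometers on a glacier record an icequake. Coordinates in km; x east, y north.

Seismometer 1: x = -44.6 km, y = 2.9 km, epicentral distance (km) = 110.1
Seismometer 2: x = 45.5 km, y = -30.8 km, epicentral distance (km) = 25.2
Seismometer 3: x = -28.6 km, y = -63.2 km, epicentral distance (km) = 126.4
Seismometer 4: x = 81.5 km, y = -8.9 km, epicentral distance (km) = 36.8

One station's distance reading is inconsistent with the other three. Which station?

Solve using three stations at a time. Using Seismometer 1, Seismometer 3, Seismometer 4 (subtract circle equations pairwise → linear system) gives (x, y) ≈ (63.6, 23.3).
Distances from that point to each station vs reported:
  Seismometer 1: calculated 110.1 vs reported 110.1 → residual 0.0 km
  Seismometer 2: calculated 57.0 vs reported 25.2 → residual 31.8 km
  Seismometer 3: calculated 126.4 vs reported 126.4 → residual 0.0 km
  Seismometer 4: calculated 36.8 vs reported 36.8 → residual 0.0 km
Seismometer 1, Seismometer 3, Seismometer 4 are mutually consistent (residuals ≈ 0); Seismometer 2 is off by 31.8 km.

Seismometer 2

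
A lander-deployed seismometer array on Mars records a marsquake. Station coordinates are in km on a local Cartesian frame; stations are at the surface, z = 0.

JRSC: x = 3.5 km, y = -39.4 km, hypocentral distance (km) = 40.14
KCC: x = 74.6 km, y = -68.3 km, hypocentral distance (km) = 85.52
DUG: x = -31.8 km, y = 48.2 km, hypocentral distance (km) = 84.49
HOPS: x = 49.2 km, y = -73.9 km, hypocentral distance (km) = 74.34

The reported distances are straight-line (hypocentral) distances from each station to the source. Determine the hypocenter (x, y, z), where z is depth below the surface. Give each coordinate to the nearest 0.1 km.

Each station gives a sphere (x−x_i)² + (y−y_i)² + z² = d_i² (stations at z=0).
Subtracting the JRSC sphere from KCC and DUG: z² cancels, leaving linear equations in x and y:
142.2 x − 57.8 y = 2962.99
-70.6 x + 175.2 y = -3757.47
Solving: x ≈ 14.493, y ≈ -15.606 km (keep extra digits for the depth step; rounded: 14.5, -15.6).
Then from the JRSC sphere: z² = 40.14² − (x − 3.5)² − (y + 39.4)² with x = 14.493, y = -15.606, so z ≈ 30.401 ≈ 30.4 km.
Check against HOPS (with the unrounded solution): distance 74.34 ≈ 74.34 km. ✓

(14.5, -15.6, 30.4)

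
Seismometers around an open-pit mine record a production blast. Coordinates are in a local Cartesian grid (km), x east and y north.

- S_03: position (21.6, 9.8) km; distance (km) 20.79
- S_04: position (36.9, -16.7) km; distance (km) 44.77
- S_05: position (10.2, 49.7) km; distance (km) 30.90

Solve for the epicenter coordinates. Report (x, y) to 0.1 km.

(32.0, 27.8)

Circle about each station: (x − 21.6)² + (y − 9.8)² = 20.79²; (x − 36.9)² + (y + 16.7)² = 44.77²; (x − 10.2)² + (y − 49.7)² = 30.90².
Subtracting the S_03 equation from the S_04 and S_05 equations removes the quadratic terms:
30.6 x − 53.0 y = -494.23
-22.8 x + 79.8 y = 1488.94
Solving the 2×2 system: x ≈ 32.0, y ≈ 27.8 km.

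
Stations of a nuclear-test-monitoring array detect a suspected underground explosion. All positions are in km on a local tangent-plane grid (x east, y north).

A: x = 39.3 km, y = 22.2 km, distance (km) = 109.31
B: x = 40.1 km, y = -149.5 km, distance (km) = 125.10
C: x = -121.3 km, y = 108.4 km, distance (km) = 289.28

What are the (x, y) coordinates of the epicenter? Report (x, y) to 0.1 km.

(119.1, -52.5)

Circle about each station: (x − 39.3)² + (y − 22.2)² = 109.31²; (x − 40.1)² + (y + 149.5)² = 125.10²; (x + 121.3)² + (y − 108.4)² = 289.28².
Subtracting pairs of circle equations eliminates x²+y² and gives linear equations (the radical axes):
1.6 x − 343.4 y = 18219.60
-321.2 x + 172.4 y = -47307.32
Solving the 2×2 system: x ≈ 119.1, y ≈ -52.5 km.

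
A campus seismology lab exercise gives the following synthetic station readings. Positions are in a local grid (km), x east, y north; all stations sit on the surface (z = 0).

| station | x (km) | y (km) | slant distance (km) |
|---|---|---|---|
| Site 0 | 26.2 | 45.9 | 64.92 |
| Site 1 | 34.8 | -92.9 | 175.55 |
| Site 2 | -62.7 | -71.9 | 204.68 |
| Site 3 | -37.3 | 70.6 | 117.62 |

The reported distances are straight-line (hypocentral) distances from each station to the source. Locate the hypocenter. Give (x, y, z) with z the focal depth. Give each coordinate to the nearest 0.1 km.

(76.8, 75.2, 28.2)

Each station gives a sphere (x−x_i)² + (y−y_i)² + z² = d_i² (stations at z=0).
Subtracting the Site 0 sphere from Site 1 and Site 2: z² cancels, leaving linear equations in x and y:
17.2 x − 277.6 y = -19555.00
-177.8 x − 235.6 y = -31371.65
Solving: x ≈ 76.795, y ≈ 75.201 km (keep extra digits for the depth step; rounded: 76.8, 75.2).
Then from the Site 0 sphere: z² = 64.92² − (x − 26.2)² − (y − 45.9)² with x = 76.795, y = 75.201, so z ≈ 28.217 ≈ 28.2 km.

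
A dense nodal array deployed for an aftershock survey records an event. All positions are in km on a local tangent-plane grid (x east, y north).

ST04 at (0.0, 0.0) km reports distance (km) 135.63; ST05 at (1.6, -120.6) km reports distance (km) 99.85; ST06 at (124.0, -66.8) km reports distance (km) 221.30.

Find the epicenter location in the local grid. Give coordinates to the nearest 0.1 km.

Circle about each station: x² + y² = 135.63²; (x − 1.6)² + (y + 120.6)² = 99.85²; (x − 124.0)² + (y + 66.8)² = 221.30².
Subtracting pairs of circle equations eliminates x²+y² and gives linear equations (the radical axes):
3.2 x − 241.2 y = 22972.39
248.0 x − 133.6 y = -10739.95
Solving the 2×2 system: x ≈ -95.3, y ≈ -96.5 km.

x ≈ -95.3 km, y ≈ -96.5 km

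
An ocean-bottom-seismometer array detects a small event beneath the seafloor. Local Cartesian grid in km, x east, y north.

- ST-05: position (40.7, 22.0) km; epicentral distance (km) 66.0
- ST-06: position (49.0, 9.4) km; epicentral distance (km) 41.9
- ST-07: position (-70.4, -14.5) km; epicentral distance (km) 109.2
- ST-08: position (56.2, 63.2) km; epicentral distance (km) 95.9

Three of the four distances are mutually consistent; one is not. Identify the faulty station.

Solve using three stations at a time. Using ST-06, ST-07, ST-08 (subtract circle equations pairwise → linear system) gives (x, y) ≈ (37.5, -30.8).
Distances from that point to each station vs reported:
  ST-05: calculated 52.9 vs reported 66.0 → residual 13.1 km
  ST-06: calculated 41.8 vs reported 41.9 → residual 0.1 km
  ST-07: calculated 109.2 vs reported 109.2 → residual 0.0 km
  ST-08: calculated 95.9 vs reported 95.9 → residual 0.0 km
ST-06, ST-07, ST-08 are mutually consistent (residuals ≈ 0); ST-05 is off by 13.1 km.

ST-05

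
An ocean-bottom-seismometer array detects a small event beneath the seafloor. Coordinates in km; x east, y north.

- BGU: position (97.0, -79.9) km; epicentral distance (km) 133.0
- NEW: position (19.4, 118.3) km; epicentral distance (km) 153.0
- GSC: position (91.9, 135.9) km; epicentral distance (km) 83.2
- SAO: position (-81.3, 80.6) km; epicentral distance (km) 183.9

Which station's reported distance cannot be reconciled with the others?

NEW

Solve using three stations at a time. Using BGU, GSC, SAO (subtract circle equations pairwise → linear system) gives (x, y) ≈ (100.6, 53.1).
Distances from that point to each station vs reported:
  BGU: calculated 133.0 vs reported 133.0 → residual 0.0 km
  NEW: calculated 104.1 vs reported 153.0 → residual 48.9 km
  GSC: calculated 83.3 vs reported 83.2 → residual 0.1 km
  SAO: calculated 183.9 vs reported 183.9 → residual 0.0 km
BGU, GSC, SAO are mutually consistent (residuals ≈ 0); NEW is off by 48.9 km.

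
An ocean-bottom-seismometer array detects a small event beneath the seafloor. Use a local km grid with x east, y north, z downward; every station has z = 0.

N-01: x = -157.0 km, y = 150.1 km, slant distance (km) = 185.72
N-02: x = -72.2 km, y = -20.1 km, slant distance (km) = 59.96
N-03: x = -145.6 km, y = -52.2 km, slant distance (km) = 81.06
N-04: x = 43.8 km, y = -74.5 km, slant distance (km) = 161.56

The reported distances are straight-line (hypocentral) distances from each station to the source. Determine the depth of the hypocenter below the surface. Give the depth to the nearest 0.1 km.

Each station gives a sphere (x−x_i)² + (y−y_i)² + z² = d_i² (stations at z=0).
Subtracting the N-01 sphere from N-02 and N-03: z² cancels, leaving linear equations in x and y:
169.6 x − 340.4 y = -10665.44
22.8 x − 404.6 y = 4666.38
Solving: x ≈ -97.006, y ≈ -17.000 km (keep extra digits for the depth step; rounded: -97.0, -17.0).
Then from the N-01 sphere: z² = 185.72² − (x + 157.0)² − (y − 150.1)² with x = -97.006, y = -17.000, so z ≈ 54.500 ≈ 54.5 km.

depth ≈ 54.5 km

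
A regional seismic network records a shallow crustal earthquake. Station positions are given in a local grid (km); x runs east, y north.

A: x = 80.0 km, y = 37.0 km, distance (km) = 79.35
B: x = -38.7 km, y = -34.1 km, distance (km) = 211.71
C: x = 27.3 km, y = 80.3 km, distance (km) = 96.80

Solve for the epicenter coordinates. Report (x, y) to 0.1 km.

Circle about each station: (x − 80.0)² + (y − 37.0)² = 79.35²; (x + 38.7)² + (y + 34.1)² = 211.71²; (x − 27.3)² + (y − 80.3)² = 96.80².
Subtracting pairs of circle equations eliminates x²+y² and gives linear equations (the radical axes):
-237.4 x − 142.2 y = -43633.20
-105.4 x + 86.6 y = -3649.44
Solving the 2×2 system: x ≈ 120.9, y ≈ 105.0 km.

120.9 km east, 105.0 km north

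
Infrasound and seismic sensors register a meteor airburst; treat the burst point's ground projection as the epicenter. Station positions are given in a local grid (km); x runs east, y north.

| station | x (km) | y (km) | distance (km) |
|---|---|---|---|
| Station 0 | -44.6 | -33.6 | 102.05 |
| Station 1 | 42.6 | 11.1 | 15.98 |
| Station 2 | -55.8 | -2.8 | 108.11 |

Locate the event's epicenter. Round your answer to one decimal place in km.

Circle about each station: (x + 44.6)² + (y + 33.6)² = 102.05²; (x − 42.6)² + (y − 11.1)² = 15.98²; (x + 55.8)² + (y + 2.8)² = 108.11².
Subtracting pairs of circle equations eliminates x²+y² and gives linear equations (the radical axes):
174.4 x + 89.4 y = 8978.69
-22.4 x + 61.6 y = -1270.21
Solving the 2×2 system: x ≈ 52.3, y ≈ -1.6 km.
Check against Station 0 (with the unrounded x, y): √((x + 44.6)²+(y + 33.6)²) = 102.05 ≈ 102.05 km. ✓

52.3 km east, -1.6 km north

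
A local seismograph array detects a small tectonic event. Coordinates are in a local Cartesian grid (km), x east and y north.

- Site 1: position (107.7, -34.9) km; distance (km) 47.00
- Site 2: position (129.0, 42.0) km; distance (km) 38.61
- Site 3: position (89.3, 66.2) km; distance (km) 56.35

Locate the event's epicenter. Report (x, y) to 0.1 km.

Circle about each station: (x − 107.7)² + (y + 34.9)² = 47.00²; (x − 129.0)² + (y − 42.0)² = 38.61²; (x − 89.3)² + (y − 66.2)² = 56.35².
Subtracting pairs of circle equations eliminates x²+y² and gives linear equations (the radical axes):
42.6 x + 153.8 y = 6305.97
-36.8 x + 202.2 y = -1426.69
Solving the 2×2 system: x ≈ 104.7, y ≈ 12.0 km.

x ≈ 104.7 km, y ≈ 12.0 km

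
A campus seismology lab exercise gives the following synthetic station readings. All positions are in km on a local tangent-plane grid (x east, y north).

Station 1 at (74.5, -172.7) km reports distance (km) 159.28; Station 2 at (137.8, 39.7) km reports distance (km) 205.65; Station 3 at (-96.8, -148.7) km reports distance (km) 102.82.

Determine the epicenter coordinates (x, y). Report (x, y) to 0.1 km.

Circle about each station: (x − 74.5)² + (y + 172.7)² = 159.28²; (x − 137.8)² + (y − 39.7)² = 205.65²; (x + 96.8)² + (y + 148.7)² = 102.82².
Subtracting pairs of circle equations eliminates x²+y² and gives linear equations (the radical axes):
126.6 x + 424.8 y = -31732.41
-342.6 x + 48.0 y = 10904.56
Solving the 2×2 system: x ≈ -40.6, y ≈ -62.6 km.

x ≈ -40.6 km, y ≈ -62.6 km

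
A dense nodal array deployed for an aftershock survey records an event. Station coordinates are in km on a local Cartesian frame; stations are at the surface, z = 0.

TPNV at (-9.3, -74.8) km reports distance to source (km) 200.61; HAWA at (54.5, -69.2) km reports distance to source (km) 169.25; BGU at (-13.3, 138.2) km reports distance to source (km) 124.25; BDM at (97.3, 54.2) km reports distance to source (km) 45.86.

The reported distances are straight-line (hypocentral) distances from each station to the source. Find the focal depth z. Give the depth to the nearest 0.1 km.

25.9 km

Each station gives a sphere (x−x_i)² + (y−y_i)² + z² = d_i² (stations at z=0).
Subtracting the TPNV sphere from HAWA and BGU: z² cancels, leaving linear equations in x and y:
127.6 x + 11.2 y = 13676.17
-8.0 x + 426.0 y = 38400.91
Solving: x ≈ 99.104, y ≈ 92.004 km (keep extra digits for the depth step; rounded: 99.1, 92.0).
Then from the TPNV sphere: z² = 200.61² − (x + 9.3)² − (y + 74.8)² with x = 99.104, y = 92.004, so z ≈ 25.872 ≈ 25.9 km.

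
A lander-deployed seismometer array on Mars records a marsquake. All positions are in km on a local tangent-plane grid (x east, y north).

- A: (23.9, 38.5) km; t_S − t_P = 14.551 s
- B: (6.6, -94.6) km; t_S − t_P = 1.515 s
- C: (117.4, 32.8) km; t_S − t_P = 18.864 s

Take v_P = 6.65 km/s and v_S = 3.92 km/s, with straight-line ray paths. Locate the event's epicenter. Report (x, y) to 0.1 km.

Distance from S−P lag: d = Δt · v_P v_S / (v_P − v_S) = Δt · (6.65·3.92)/(6.65−3.92) ≈ 9.5487·Δt.
So d_A = 138.94, d_B = 14.47, d_C = 180.13 km.
Circle about each station: (x − 23.9)² + (y − 38.5)² = 138.94²; (x − 6.6)² + (y + 94.6)² = 14.47²; (x − 117.4)² + (y − 32.8)² = 180.13².
Subtracting the A equation from the B and C equations removes the quadratic terms:
-34.6 x − 266.2 y = 26034.20
187.0 x − 11.4 y = -337.35
Solving the 2×2 system: x ≈ -7.7, y ≈ -96.8 km.

-7.7 km east, -96.8 km north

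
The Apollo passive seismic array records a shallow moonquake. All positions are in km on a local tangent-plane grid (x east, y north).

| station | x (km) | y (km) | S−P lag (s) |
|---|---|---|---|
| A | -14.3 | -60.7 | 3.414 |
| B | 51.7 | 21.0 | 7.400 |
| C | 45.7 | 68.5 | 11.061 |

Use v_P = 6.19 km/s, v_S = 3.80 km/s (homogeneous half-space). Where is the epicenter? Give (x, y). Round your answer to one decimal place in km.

Distance from S−P lag: d = Δt · v_P v_S / (v_P − v_S) = Δt · (6.19·3.80)/(6.19−3.80) ≈ 9.8418·Δt.
So d_A = 33.60, d_B = 72.83, d_C = 108.86 km.
Circle about each station: (x + 14.3)² + (y + 60.7)² = 33.60²; (x − 51.7)² + (y − 21.0)² = 72.83²; (x − 45.7)² + (y − 68.5)² = 108.86².
Subtracting pairs of circle equations eliminates x²+y² and gives linear equations (the radical axes):
132.0 x + 163.4 y = -4950.34
120.0 x + 258.4 y = -7829.78
Solving the 2×2 system: x ≈ 0.0, y ≈ -30.3 km.

0.0 km east, -30.3 km north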